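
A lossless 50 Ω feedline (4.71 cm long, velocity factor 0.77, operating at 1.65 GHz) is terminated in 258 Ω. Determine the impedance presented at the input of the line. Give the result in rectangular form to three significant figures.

Z_in ≈ 13 + j28.7 Ω

λ = v/f = 0.77·c / 1.65 GHz = 0.14 m
βl = 2π·l/λ = 2π × 0.336 = 121°
tan(βl) = tan(121°) = -1.66
Z_in = Z_0·(Z_L + jZ_0·tanβl)/(Z_0 + jZ_L·tanβl)
     = 50·(258 − j82.8)/(50 − j427)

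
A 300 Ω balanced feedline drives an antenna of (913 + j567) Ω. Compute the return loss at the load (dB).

Γ = (613 + j567)/(1213 + j567), |Γ| = 0.624
RL = −20·log₁₀|Γ| = −20·log₁₀(0.624)

RL ≈ 4.1 dB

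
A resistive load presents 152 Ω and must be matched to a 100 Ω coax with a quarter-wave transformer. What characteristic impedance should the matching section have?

Z_qwt ≈ 123 Ω

Z_qwt = √(Z_0·R_L) = √(100 × 152) = √15200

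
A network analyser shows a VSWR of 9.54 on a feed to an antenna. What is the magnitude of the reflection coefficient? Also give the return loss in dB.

|Γ| ≈ 0.81; return loss ≈ 1.83 dB

|Γ| = (S − 1)/(S + 1) = (9.54 − 1)/(9.54 + 1) = 8.54/10.5
RL = −20·log₁₀|Γ| = −20·log₁₀(0.81)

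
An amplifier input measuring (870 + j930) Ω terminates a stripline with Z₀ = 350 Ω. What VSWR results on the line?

VSWR ≈ 5.55

Γ = (Z_L − Z_0)/(Z_L + Z_0) = (520 + j930)/(1220 + j930)
|Γ| = 1070/1530 = 0.695
VSWR = (1 + |Γ|)/(1 − |Γ|) = 1.69/0.305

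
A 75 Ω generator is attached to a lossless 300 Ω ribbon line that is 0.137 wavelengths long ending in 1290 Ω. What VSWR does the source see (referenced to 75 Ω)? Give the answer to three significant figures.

βl = 2π × 0.137 = 49.3°
tan(βl) = 1.16
Z_in = Z_0·(Z_L + jZ_0·tanβl)/(Z_0 + jZ_L·tanβl) = 117 − j235 Ω
Γ_s = (Z_in − Z_s)/(Z_in + Z_s) = (41.6 − j235)/(192 − j235), |Γ_s| = 0.786
VSWR = (1 + |Γ_s|)/(1 − |Γ_s|)

VSWR ≈ 8.37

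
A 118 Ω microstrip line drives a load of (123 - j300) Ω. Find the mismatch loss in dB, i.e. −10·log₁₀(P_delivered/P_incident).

mismatch loss ≈ 4.07 dB

Γ = (5 − j300)/(241 − j300), |Γ| = 0.78
|Γ|² = 0.608, so P_del/P_inc = 1 − |Γ|² = 0.392
ML = −10·log₁₀(1 − |Γ|²)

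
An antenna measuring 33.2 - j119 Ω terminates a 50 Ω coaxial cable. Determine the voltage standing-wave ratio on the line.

VSWR ≈ 10.6

Γ = (Z_L − Z_0)/(Z_L + Z_0) = (-16.8 − j119)/(83.2 − j119)
|Γ| = 120/145 = 0.828
VSWR = (1 + |Γ|)/(1 − |Γ|) = 1.83/0.172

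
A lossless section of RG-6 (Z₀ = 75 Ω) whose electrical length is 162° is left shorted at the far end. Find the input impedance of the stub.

tan(βl) = -0.325
For a shorted stub, Z_in = jZ_0·tan(βl)

Z_in ≈ −j24.4 Ω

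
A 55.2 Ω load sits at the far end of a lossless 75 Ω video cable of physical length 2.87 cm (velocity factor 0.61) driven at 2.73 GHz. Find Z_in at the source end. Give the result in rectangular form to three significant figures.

Z_in ≈ 60.5 − j14.8 Ω

λ = v/f = 0.61·c / 2.73 GHz = 0.067 m
βl = 2π·l/λ = 2π × 0.428 = 154°
tan(βl) = tan(154°) = -0.485
Z_in = Z_0·(Z_L + jZ_0·tanβl)/(Z_0 + jZ_L·tanβl)
     = 75·(55.2 − j36.4)/(75 − j26.8)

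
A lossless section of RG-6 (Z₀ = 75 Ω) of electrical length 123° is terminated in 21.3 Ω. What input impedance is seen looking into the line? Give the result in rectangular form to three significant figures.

tan(βl) = tan(123°) = -1.54
Z_in = Z_0·(Z_L + jZ_0·tanβl)/(Z_0 + jZ_L·tanβl)
     = 75·(21.3 − j115)/(75 − j32.8)

Z_in ≈ 60.3 − j89.1 Ω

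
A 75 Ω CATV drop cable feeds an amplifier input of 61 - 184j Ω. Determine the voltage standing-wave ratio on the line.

Γ = (Z_L − Z_0)/(Z_L + Z_0) = (-14 − j184)/(136 − j184)
|Γ| = 185/229 = 0.807
VSWR = (1 + |Γ|)/(1 − |Γ|) = 1.81/0.193

VSWR ≈ 9.34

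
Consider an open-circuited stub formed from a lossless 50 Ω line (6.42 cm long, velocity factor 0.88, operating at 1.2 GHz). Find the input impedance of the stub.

Z_in ≈ +j13.4 Ω

λ = v/f = 0.88·c / 1.2 GHz = 0.22 m
βl = 2π·l/λ = 2π × 0.292 = 105°
tan(βl) = -3.72
For an open-circuited stub, Z_in = −jZ_0·cot(βl) = −jZ_0/tan(βl)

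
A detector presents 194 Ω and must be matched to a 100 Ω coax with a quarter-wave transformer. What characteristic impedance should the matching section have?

Z_qwt = √(Z_0·R_L) = √(100 × 194) = √19400

Z_qwt ≈ 139 Ω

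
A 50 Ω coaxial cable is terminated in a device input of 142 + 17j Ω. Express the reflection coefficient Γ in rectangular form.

Γ ≈ 0.483 + j0.0458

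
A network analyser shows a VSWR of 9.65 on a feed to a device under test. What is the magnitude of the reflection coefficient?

|Γ| ≈ 0.812

|Γ| = (S − 1)/(S + 1) = (9.65 − 1)/(9.65 + 1) = 8.65/10.7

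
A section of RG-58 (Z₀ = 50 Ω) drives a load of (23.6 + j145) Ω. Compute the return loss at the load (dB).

RL ≈ 0.854 dB

Γ = (-26.4 + j145)/(73.6 + j145), |Γ| = 0.906
RL = −20·log₁₀|Γ| = −20·log₁₀(0.906)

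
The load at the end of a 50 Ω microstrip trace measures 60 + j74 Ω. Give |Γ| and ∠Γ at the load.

Γ = (Z_L − Z_0)/(Z_L + Z_0) = (10 + j74)/(110 + j74)
|Γ| = 74.7/133 = 0.563

Γ ≈ 0.563 ∠ 48.4°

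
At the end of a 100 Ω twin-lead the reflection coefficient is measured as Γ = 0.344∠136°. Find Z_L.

Z_L ≈ 54.7 + j29.6 Ω

Z_L = Z_0·(1 + Γ)/(1 − Γ) = 100·(0.753 + j0.239)/(1.25 − j0.239)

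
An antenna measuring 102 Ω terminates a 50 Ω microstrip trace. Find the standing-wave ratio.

For a purely resistive load, VSWR = R_L/Z_0 or Z_0/R_L (whichever > 1) = 102/50

VSWR ≈ 2.04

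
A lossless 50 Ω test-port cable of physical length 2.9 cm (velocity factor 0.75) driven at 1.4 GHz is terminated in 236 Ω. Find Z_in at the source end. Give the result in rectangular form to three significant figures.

Z_in ≈ 12.8 − j22.1 Ω

λ = v/f = 0.75·c / 1.4 GHz = 0.161 m
βl = 2π·l/λ = 2π × 0.18 = 65°
tan(βl) = tan(65°) = 2.14
Z_in = Z_0·(Z_L + jZ_0·tanβl)/(Z_0 + jZ_L·tanβl)
     = 50·(236 + j107)/(50 + j505)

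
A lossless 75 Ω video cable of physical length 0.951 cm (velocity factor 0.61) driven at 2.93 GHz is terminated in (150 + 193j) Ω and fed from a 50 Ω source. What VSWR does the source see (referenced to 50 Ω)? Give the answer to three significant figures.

VSWR ≈ 6.48

λ = v/f = 0.61·c / 2.93 GHz = 0.0625 m
βl = 2π·l/λ = 2π × 0.152 = 54.8°
tan(βl) = 1.42
Z_in = Z_0·(Z_L + jZ_0·tanβl)/(Z_0 + jZ_L·tanβl) = 30 − j80.9 Ω
Γ_s = (Z_in − Z_s)/(Z_in + Z_s) = (-20 − j80.9)/(80 − j80.9), |Γ_s| = 0.733
VSWR = (1 + |Γ_s|)/(1 − |Γ_s|)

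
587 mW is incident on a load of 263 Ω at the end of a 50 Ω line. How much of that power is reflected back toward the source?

P_reflected ≈ 272 mW

Γ = (263 − 50)/(263 + 50) = 0.681
|Γ|² = 0.463
P_refl = |Γ|²·P_inc = 272 mW, P_del = (1 − |Γ|²)·P_inc = 315 mW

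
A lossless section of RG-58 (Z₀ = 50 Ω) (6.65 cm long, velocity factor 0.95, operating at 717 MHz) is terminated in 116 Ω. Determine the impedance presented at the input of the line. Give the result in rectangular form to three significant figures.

λ = v/f = 0.95·c / 717 MHz = 0.397 m
βl = 2π·l/λ = 2π × 0.167 = 60.2°
tan(βl) = tan(60.2°) = 1.75
Z_in = Z_0·(Z_L + jZ_0·tanβl)/(Z_0 + jZ_L·tanβl)
     = 50·(116 + j87.4)/(50 + j203)

Z_in ≈ 27 − j22 Ω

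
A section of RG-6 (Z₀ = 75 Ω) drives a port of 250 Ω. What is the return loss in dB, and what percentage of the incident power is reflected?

Γ = (250 − 75)/(250 + 75) = 0.538
RL = −20·log₁₀(0.538) = 5.38 dB
P_refl/P_inc = |Γ|² = 0.29

RL ≈ 5.38 dB; 29% of incident power reflected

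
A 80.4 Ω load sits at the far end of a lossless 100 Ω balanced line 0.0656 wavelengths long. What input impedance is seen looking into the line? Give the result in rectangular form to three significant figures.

βl = 2π × 0.0656 = 23.6°
tan(βl) = tan(23.6°) = 0.437
Z_in = Z_0·(Z_L + jZ_0·tanβl)/(Z_0 + jZ_L·tanβl)
     = 100·(80.4 + j43.7)/(100 + j35.2)

Z_in ≈ 85.2 + j13.8 Ω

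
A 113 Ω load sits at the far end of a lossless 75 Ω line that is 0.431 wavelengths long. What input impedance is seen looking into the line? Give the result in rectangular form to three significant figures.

Z_in ≈ 92.3 + j29.7 Ω

βl = 2π × 0.431 = 155°
tan(βl) = tan(155°) = -0.463
Z_in = Z_0·(Z_L + jZ_0·tanβl)/(Z_0 + jZ_L·tanβl)
     = 75·(113 − j34.7)/(75 − j52.3)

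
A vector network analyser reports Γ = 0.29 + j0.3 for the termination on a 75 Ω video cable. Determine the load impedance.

Z_L ≈ 104 + j75.7 Ω

Z_L = Z_0·(1 + Γ)/(1 − Γ) = 75·(1.29 + j0.3)/(0.71 − j0.3)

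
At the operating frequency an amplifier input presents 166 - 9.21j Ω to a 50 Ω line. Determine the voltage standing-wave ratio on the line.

Γ = (Z_L − Z_0)/(Z_L + Z_0) = (116 − j9.21)/(216 − j9.21)
|Γ| = 116/216 = 0.538
VSWR = (1 + |Γ|)/(1 − |Γ|) = 1.54/0.462

VSWR ≈ 3.33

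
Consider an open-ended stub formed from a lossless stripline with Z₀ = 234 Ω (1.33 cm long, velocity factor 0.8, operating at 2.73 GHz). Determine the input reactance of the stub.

X_in ≈ -167 Ω (capacitive)

λ = v/f = 0.8·c / 2.73 GHz = 0.0879 m
βl = 2π·l/λ = 2π × 0.151 = 54.5°
tan(βl) = 1.4
For an open-ended stub, Z_in = −jZ_0·cot(βl) = −jZ_0/tan(βl)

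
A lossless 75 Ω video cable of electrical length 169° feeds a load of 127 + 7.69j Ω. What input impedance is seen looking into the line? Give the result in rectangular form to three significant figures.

Z_in ≈ 115 + j30.3 Ω

tan(βl) = tan(169°) = -0.194
Z_in = Z_0·(Z_L + jZ_0·tanβl)/(Z_0 + jZ_L·tanβl)
     = 75·(127 − j6.89)/(76.5 − j24.7)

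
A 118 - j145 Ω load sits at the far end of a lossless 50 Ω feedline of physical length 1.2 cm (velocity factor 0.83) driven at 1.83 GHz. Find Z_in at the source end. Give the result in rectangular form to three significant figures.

λ = v/f = 0.83·c / 1.83 GHz = 0.136 m
βl = 2π·l/λ = 2π × 0.0882 = 31.7°
tan(βl) = tan(31.7°) = 0.619
Z_in = Z_0·(Z_L + jZ_0·tanβl)/(Z_0 + jZ_L·tanβl)
     = 50·(118 − j114)/(140 + j73)

Z_in ≈ 16.4 − j49.4 Ω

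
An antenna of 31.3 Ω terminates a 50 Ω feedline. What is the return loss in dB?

Γ = (31.3 − 50)/(31.3 + 50) = -0.23
RL = −20·log₁₀|Γ| = −20·log₁₀(0.23)

RL ≈ 12.8 dB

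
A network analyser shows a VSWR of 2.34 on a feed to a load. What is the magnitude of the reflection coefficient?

|Γ| ≈ 0.401

|Γ| = (S − 1)/(S + 1) = (2.34 − 1)/(2.34 + 1) = 1.34/3.34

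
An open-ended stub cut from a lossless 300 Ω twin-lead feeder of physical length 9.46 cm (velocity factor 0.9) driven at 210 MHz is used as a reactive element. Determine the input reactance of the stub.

X_in ≈ -602 Ω (capacitive)

λ = v/f = 0.9·c / 210 MHz = 1.29 m
βl = 2π·l/λ = 2π × 0.0736 = 26.5°
tan(βl) = 0.498
For an open-ended stub, Z_in = −jZ_0·cot(βl) = −jZ_0/tan(βl)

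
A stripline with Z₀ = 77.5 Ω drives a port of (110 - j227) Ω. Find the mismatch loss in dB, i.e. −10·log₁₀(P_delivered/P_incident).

Γ = (32.5 − j227)/(187.5 − j227), |Γ| = 0.779
|Γ|² = 0.607, so P_del/P_inc = 1 − |Γ|² = 0.393
ML = −10·log₁₀(1 − |Γ|²)

mismatch loss ≈ 4.05 dB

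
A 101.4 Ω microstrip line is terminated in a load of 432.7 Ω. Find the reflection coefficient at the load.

Γ = 0.62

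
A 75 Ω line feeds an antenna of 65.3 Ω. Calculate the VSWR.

VSWR ≈ 1.15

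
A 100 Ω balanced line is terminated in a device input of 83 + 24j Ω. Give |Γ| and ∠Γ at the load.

Γ ≈ 0.159 ∠ 118°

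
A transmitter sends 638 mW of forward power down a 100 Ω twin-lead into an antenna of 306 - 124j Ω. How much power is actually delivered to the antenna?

|Γ| = |(206 − j124)/(406 − j124)| = 0.566
|Γ|² = 0.321
P_refl = |Γ|²·P_inc = 205 mW, P_del = (1 − |Γ|²)·P_inc = 433 mW

P_delivered ≈ 433 mW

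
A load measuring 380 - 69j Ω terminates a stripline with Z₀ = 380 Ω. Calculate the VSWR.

VSWR ≈ 1.2

Γ = (Z_L − Z_0)/(Z_L + Z_0) = (0 − j69)/(760 − j69)
|Γ| = 69/763 = 0.0904
VSWR = (1 + |Γ|)/(1 − |Γ|) = 1.09/0.91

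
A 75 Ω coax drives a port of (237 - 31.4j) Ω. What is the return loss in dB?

Γ = (162 − j31.4)/(312 − j31.4), |Γ| = 0.526
RL = −20·log₁₀|Γ| = −20·log₁₀(0.526)

RL ≈ 5.58 dB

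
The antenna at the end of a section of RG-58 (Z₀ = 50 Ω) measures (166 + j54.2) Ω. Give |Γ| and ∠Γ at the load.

Γ ≈ 0.575 ∠ 11°

Γ = (Z_L − Z_0)/(Z_L + Z_0) = (116 + j54.2)/(216 + j54.2)
|Γ| = 128/223 = 0.575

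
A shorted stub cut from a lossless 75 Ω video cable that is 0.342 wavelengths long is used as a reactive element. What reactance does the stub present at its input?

βl = 2π × 0.342 = 123°
tan(βl) = -1.53
For a shorted stub, Z_in = jZ_0·tan(βl)

X_in ≈ -115 Ω (capacitive)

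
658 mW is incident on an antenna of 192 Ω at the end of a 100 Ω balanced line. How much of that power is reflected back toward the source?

P_reflected ≈ 65.3 mW

Γ = (192 − 100)/(192 + 100) = 0.315
|Γ|² = 0.0993
P_refl = |Γ|²·P_inc = 65.3 mW, P_del = (1 − |Γ|²)·P_inc = 593 mW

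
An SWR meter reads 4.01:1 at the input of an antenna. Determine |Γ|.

|Γ| = (S − 1)/(S + 1) = (4.01 − 1)/(4.01 + 1) = 3.01/5.01

|Γ| ≈ 0.601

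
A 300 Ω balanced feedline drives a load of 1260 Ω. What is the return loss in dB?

Γ = (1260 − 300)/(1260 + 300) = 0.615
RL = −20·log₁₀|Γ| = −20·log₁₀(0.615)

RL ≈ 4.22 dB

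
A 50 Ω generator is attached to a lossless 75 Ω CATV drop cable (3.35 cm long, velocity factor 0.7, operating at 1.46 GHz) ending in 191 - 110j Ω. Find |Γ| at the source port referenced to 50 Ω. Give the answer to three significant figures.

|Γ| ≈ 0.403

λ = v/f = 0.7·c / 1.46 GHz = 0.144 m
βl = 2π·l/λ = 2π × 0.233 = 83.8°
tan(βl) = 9.27
Z_in = Z_0·(Z_L + jZ_0·tanβl)/(Z_0 + jZ_L·tanβl) = 21.6 + j5.24 Ω
Γ_s = (Z_in − Z_s)/(Z_in + Z_s) = (-28.4 + j5.24)/(71.6 + j5.24), |Γ_s| = 0.403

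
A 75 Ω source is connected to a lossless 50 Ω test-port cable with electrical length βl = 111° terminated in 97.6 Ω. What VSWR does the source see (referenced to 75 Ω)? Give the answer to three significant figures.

VSWR ≈ 2.75

tan(βl) = -2.61
Z_in = Z_0·(Z_L + jZ_0·tanβl)/(Z_0 + jZ_L·tanβl) = 28.3 + j13.6 Ω
Γ_s = (Z_in − Z_s)/(Z_in + Z_s) = (-46.7 + j13.6)/(103 + j13.6), |Γ_s| = 0.467
VSWR = (1 + |Γ_s|)/(1 − |Γ_s|)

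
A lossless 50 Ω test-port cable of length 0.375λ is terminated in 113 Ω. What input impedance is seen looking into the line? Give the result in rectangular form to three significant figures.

βl = 2π × 0.375 = 135°
tan(βl) = tan(135°) = -1
Z_in = Z_0·(Z_L + jZ_0·tanβl)/(Z_0 + jZ_L·tanβl)
     = 50·(113 − j50)/(50 − j113)

Z_in ≈ 37 + j33.6 Ω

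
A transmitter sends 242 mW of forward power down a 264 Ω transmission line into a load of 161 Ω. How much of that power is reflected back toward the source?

P_reflected ≈ 14.2 mW

Γ = (161 − 264)/(161 + 264) = -0.242
|Γ|² = 0.0587
P_refl = |Γ|²·P_inc = 14.2 mW, P_del = (1 − |Γ|²)·P_inc = 228 mW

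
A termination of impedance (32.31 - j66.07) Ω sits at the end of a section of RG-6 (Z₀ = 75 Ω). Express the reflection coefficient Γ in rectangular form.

Γ ≈ -0.0136 − j0.624

Γ = (Z_L − Z_0)/(Z_L + Z_0) = (-42.69 − j66.07)/(107.3 − j66.07)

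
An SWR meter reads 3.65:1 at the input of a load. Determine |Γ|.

|Γ| ≈ 0.57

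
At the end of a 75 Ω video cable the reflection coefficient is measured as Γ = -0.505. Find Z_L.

Z_L ≈ 24.7 Ω

Z_L = Z_0·(1 + Γ)/(1 − Γ) = 75·(0.495)/(1.5)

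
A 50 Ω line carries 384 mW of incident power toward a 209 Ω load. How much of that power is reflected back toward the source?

Γ = (209 − 50)/(209 + 50) = 0.614
|Γ|² = 0.377
P_refl = |Γ|²·P_inc = 145 mW, P_del = (1 − |Γ|²)·P_inc = 239 mW

P_reflected ≈ 145 mW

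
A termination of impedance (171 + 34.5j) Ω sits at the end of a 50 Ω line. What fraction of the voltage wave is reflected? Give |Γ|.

|Γ| ≈ 0.563

Γ = (Z_L − Z_0)/(Z_L + Z_0) = (121 + j34.5)/(221 + j34.5)
|Γ| = 126/224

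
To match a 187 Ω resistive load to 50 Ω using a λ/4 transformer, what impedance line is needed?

Z_qwt ≈ 96.7 Ω

Z_qwt = √(Z_0·R_L) = √(50 × 187) = √9350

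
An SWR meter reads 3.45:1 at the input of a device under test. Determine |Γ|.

|Γ| ≈ 0.551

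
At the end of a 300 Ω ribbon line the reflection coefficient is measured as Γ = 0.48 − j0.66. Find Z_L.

Z_L ≈ 142 − j561 Ω

Z_L = Z_0·(1 + Γ)/(1 − Γ) = 300·(1.48 − j0.66)/(0.52 + j0.66)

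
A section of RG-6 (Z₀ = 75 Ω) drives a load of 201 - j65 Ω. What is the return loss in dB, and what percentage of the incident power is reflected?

Γ = (126 − j65)/(276 − j65), |Γ| = 0.5
RL = −20·log₁₀(0.5) = 6.02 dB
P_refl/P_inc = |Γ|² = 0.25

RL ≈ 6.02 dB; 25% of incident power reflected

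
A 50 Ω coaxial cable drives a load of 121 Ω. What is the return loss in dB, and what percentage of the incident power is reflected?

Γ = (121 − 50)/(121 + 50) = 0.415
RL = −20·log₁₀(0.415) = 7.63 dB
P_refl/P_inc = |Γ|² = 0.172

RL ≈ 7.63 dB; 17.2% of incident power reflected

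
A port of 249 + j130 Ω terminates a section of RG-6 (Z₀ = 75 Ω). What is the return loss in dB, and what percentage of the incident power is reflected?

RL ≈ 4.12 dB; 38.7% of incident power reflected

Γ = (174 + j130)/(324 + j130), |Γ| = 0.622
RL = −20·log₁₀(0.622) = 4.12 dB
P_refl/P_inc = |Γ|² = 0.387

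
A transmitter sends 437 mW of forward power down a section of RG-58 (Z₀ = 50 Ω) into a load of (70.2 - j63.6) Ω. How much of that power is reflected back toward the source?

P_reflected ≈ 105 mW

|Γ| = |(20.2 − j63.6)/(120.2 − j63.6)| = 0.491
|Γ|² = 0.241
P_refl = |Γ|²·P_inc = 105 mW, P_del = (1 − |Γ|²)·P_inc = 332 mW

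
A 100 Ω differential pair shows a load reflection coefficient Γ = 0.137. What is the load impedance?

Z_L = Z_0·(1 + Γ)/(1 − Γ) = 100·(1.14)/(0.863)

Z_L ≈ 132 Ω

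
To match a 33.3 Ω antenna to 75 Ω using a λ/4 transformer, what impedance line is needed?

Z_qwt ≈ 50 Ω

Z_qwt = √(Z_0·R_L) = √(75 × 33.3) = √2498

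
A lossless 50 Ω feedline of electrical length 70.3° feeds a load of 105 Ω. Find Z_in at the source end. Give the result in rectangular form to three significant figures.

tan(βl) = tan(70.3°) = 2.79
Z_in = Z_0·(Z_L + jZ_0·tanβl)/(Z_0 + jZ_L·tanβl)
     = 50·(105 + j140)/(50 + j293)

Z_in ≈ 26.1 − j13.5 Ω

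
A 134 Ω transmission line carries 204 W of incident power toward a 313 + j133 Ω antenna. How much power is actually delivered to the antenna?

|Γ| = |(179 + j133)/(447 + j133)| = 0.478
|Γ|² = 0.229
P_refl = |Γ|²·P_inc = 46.6 W, P_del = (1 − |Γ|²)·P_inc = 157 W

P_delivered ≈ 157 W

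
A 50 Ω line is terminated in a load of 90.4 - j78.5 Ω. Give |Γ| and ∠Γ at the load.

Γ = (Z_L − Z_0)/(Z_L + Z_0) = (40.4 − j78.5)/(140.4 − j78.5)
|Γ| = 88.3/161 = 0.549

Γ ≈ 0.549 ∠ -33.6°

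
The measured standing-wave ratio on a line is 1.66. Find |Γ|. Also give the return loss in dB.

|Γ| = (S − 1)/(S + 1) = (1.66 − 1)/(1.66 + 1) = 0.66/2.66
RL = −20·log₁₀|Γ| = −20·log₁₀(0.248)

|Γ| ≈ 0.248; return loss ≈ 12.1 dB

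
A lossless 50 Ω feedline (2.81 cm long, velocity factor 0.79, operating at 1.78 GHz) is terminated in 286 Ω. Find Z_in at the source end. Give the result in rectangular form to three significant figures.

λ = v/f = 0.79·c / 1.78 GHz = 0.133 m
βl = 2π·l/λ = 2π × 0.211 = 76°
tan(βl) = tan(76°) = 4
Z_in = Z_0·(Z_L + jZ_0·tanβl)/(Z_0 + jZ_L·tanβl)
     = 50·(286 + j200)/(50 + j1150)

Z_in ≈ 9.27 − j12.1 Ω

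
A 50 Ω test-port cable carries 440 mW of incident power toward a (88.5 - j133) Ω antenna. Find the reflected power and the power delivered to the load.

|Γ| = |(38.5 − j133)/(138.5 − j133)| = 0.721
|Γ|² = 0.52
P_refl = |Γ|²·P_inc = 229 mW, P_del = (1 − |Γ|²)·P_inc = 211 mW

P_reflected ≈ 229 mW; P_delivered ≈ 211 mW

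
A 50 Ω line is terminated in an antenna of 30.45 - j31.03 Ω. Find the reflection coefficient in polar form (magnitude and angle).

Γ ≈ 0.425 ∠ -101°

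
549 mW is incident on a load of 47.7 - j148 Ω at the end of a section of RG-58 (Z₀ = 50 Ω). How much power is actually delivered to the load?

P_delivered ≈ 167 mW

|Γ| = |(-2.3 − j148)/(97.7 − j148)| = 0.835
|Γ|² = 0.697
P_refl = |Γ|²·P_inc = 382 mW, P_del = (1 − |Γ|²)·P_inc = 167 mW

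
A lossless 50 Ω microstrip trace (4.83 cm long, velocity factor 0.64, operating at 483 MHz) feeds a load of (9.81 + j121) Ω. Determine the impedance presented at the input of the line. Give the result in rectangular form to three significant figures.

λ = v/f = 0.64·c / 483 MHz = 0.398 m
βl = 2π·l/λ = 2π × 0.122 = 43.7°
tan(βl) = tan(43.7°) = 0.957
Z_in = Z_0·(Z_L + jZ_0·tanβl)/(Z_0 + jZ_L·tanβl)
     = 50·(9.81 + j169)/(-65.8 + j9.39)

Z_in ≈ 10.6 − j127 Ω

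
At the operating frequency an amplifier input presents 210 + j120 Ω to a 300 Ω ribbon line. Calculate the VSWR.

VSWR ≈ 1.8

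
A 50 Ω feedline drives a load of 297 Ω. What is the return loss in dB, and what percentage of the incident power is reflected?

Γ = (297 − 50)/(297 + 50) = 0.712
RL = −20·log₁₀(0.712) = 2.95 dB
P_refl/P_inc = |Γ|² = 0.507

RL ≈ 2.95 dB; 50.7% of incident power reflected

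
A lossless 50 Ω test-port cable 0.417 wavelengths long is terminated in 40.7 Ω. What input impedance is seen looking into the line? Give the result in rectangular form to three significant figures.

Z_in ≈ 44.4 − j7.95 Ω

βl = 2π × 0.417 = 150°
tan(βl) = tan(150°) = -0.575
Z_in = Z_0·(Z_L + jZ_0·tanβl)/(Z_0 + jZ_L·tanβl)
     = 50·(40.7 − j28.7)/(50 − j23.4)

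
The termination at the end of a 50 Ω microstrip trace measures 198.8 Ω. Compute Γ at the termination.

Γ = (Z_L − Z_0)/(Z_L + Z_0) = (198.8 − 50)/(198.8 + 50) = 148.8/248.8

Γ = 0.598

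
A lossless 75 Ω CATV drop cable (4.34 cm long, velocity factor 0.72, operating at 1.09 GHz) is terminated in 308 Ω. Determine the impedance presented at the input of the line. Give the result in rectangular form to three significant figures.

λ = v/f = 0.72·c / 1.09 GHz = 0.198 m
βl = 2π·l/λ = 2π × 0.219 = 78.8°
tan(βl) = tan(78.8°) = 5.07
Z_in = Z_0·(Z_L + jZ_0·tanβl)/(Z_0 + jZ_L·tanβl)
     = 75·(308 + j380)/(75 + j1560)

Z_in ≈ 18.9 − j13.9 Ω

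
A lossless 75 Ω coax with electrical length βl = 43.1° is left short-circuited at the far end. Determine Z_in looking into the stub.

tan(βl) = 0.936
For a short-circuited stub, Z_in = jZ_0·tan(βl)

Z_in ≈ +j70.2 Ω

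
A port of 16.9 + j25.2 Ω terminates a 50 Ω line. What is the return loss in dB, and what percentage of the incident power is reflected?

RL ≈ 4.7 dB; 33.9% of incident power reflected

Γ = (-33.1 + j25.2)/(66.9 + j25.2), |Γ| = 0.582
RL = −20·log₁₀(0.582) = 4.7 dB
P_refl/P_inc = |Γ|² = 0.339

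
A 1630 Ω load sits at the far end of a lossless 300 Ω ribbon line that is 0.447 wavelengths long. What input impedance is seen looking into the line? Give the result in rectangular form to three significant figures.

Z_in ≈ 403 + j653 Ω

βl = 2π × 0.447 = 161°
tan(βl) = tan(161°) = -0.346
Z_in = Z_0·(Z_L + jZ_0·tanβl)/(Z_0 + jZ_L·tanβl)
     = 300·(1630 − j104)/(300 − j564)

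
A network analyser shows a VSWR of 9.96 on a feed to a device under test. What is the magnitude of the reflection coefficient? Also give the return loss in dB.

|Γ| = (S − 1)/(S + 1) = (9.96 − 1)/(9.96 + 1) = 8.96/11
RL = −20·log₁₀|Γ| = −20·log₁₀(0.818)

|Γ| ≈ 0.818; return loss ≈ 1.75 dB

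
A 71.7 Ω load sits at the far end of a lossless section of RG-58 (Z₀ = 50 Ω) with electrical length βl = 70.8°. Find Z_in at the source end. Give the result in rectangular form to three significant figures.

Z_in ≈ 36.9 − j8.45 Ω

tan(βl) = tan(70.8°) = 2.87
Z_in = Z_0·(Z_L + jZ_0·tanβl)/(Z_0 + jZ_L·tanβl)
     = 50·(71.7 + j144)/(50 + j206)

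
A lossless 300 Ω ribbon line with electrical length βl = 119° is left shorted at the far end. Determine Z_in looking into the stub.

tan(βl) = -1.8
For a shorted stub, Z_in = jZ_0·tan(βl)

Z_in ≈ −j541 Ω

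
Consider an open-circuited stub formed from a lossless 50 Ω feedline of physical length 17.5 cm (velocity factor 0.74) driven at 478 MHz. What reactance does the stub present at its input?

X_in ≈ 51.1 Ω (inductive)

λ = v/f = 0.74·c / 478 MHz = 0.464 m
βl = 2π·l/λ = 2π × 0.377 = 136°
tan(βl) = -0.978
For an open-circuited stub, Z_in = −jZ_0·cot(βl) = −jZ_0/tan(βl)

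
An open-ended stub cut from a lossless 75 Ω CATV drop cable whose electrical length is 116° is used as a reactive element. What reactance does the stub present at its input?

X_in ≈ 36.6 Ω (inductive)

tan(βl) = -2.05
For an open-ended stub, Z_in = −jZ_0·cot(βl) = −jZ_0/tan(βl)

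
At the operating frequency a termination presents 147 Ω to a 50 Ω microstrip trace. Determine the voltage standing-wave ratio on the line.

For a purely resistive load, VSWR = R_L/Z_0 or Z_0/R_L (whichever > 1) = 147/50

VSWR ≈ 2.94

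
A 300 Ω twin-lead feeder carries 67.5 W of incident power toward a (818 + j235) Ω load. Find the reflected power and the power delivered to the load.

|Γ| = |(518 + j235)/(1118 + j235)| = 0.498
|Γ|² = 0.248
P_refl = |Γ|²·P_inc = 16.7 W, P_del = (1 − |Γ|²)·P_inc = 50.8 W

P_reflected ≈ 16.7 W; P_delivered ≈ 50.8 W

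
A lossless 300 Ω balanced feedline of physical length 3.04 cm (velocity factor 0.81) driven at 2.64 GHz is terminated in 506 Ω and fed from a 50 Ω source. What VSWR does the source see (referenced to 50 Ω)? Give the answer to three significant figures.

VSWR ≈ 5.13

λ = v/f = 0.81·c / 2.64 GHz = 0.092 m
βl = 2π·l/λ = 2π × 0.33 = 119°
tan(βl) = -1.81
Z_in = Z_0·(Z_L + jZ_0·tanβl)/(Z_0 + jZ_L·tanβl) = 210 + j97 Ω
Γ_s = (Z_in − Z_s)/(Z_in + Z_s) = (160 + j97)/(260 + j97), |Γ_s| = 0.674
VSWR = (1 + |Γ_s|)/(1 − |Γ_s|)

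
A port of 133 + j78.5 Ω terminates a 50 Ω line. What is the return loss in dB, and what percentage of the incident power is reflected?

RL ≈ 4.83 dB; 32.9% of incident power reflected

Γ = (83 + j78.5)/(183 + j78.5), |Γ| = 0.574
RL = −20·log₁₀(0.574) = 4.83 dB
P_refl/P_inc = |Γ|² = 0.329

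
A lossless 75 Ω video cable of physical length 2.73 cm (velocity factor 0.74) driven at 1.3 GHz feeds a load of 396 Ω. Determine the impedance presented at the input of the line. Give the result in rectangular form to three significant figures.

λ = v/f = 0.74·c / 1.3 GHz = 0.171 m
βl = 2π·l/λ = 2π × 0.16 = 57.6°
tan(βl) = tan(57.6°) = 1.57
Z_in = Z_0·(Z_L + jZ_0·tanβl)/(Z_0 + jZ_L·tanβl)
     = 75·(396 + j118)/(75 + j623)

Z_in ≈ 19.7 − j45.3 Ω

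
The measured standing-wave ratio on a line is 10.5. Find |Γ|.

|Γ| = (S − 1)/(S + 1) = (10.5 − 1)/(10.5 + 1) = 9.5/11.5

|Γ| ≈ 0.826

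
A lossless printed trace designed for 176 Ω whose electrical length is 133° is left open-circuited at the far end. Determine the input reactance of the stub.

X_in ≈ 164 Ω (inductive)

tan(βl) = -1.07
For an open-circuited stub, Z_in = −jZ_0·cot(βl) = −jZ_0/tan(βl)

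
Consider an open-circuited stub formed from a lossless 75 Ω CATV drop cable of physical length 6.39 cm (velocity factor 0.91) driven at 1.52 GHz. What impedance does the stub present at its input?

Z_in ≈ +j58.8 Ω

λ = v/f = 0.91·c / 1.52 GHz = 0.18 m
βl = 2π·l/λ = 2π × 0.356 = 128°
tan(βl) = -1.28
For an open-circuited stub, Z_in = −jZ_0·cot(βl) = −jZ_0/tan(βl)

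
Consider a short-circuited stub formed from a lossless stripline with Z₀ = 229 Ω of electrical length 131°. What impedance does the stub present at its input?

tan(βl) = -1.15
For a short-circuited stub, Z_in = jZ_0·tan(βl)

Z_in ≈ −j263 Ω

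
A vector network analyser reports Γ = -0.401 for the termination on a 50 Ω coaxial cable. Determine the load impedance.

Z_L = Z_0·(1 + Γ)/(1 − Γ) = 50·(0.599)/(1.4)

Z_L ≈ 21.4 Ω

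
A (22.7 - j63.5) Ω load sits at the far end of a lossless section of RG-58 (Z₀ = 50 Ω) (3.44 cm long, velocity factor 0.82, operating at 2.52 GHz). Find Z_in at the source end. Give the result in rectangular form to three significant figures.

Z_in ≈ 74.4 + j123 Ω

λ = v/f = 0.82·c / 2.52 GHz = 0.0976 m
βl = 2π·l/λ = 2π × 0.352 = 127°
tan(βl) = tan(127°) = -1.33
Z_in = Z_0·(Z_L + jZ_0·tanβl)/(Z_0 + jZ_L·tanβl)
     = 50·(22.7 − j130)/(-34.7 − j30.3)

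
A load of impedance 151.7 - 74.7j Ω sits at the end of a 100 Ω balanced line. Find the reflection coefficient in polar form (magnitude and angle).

Γ ≈ 0.346 ∠ -38.8°

Γ = (Z_L − Z_0)/(Z_L + Z_0) = (51.7 − j74.7)/(251.7 − j74.7)
|Γ| = 90.8/263 = 0.346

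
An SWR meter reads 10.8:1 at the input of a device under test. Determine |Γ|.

|Γ| = (S − 1)/(S + 1) = (10.8 − 1)/(10.8 + 1) = 9.8/11.8

|Γ| ≈ 0.831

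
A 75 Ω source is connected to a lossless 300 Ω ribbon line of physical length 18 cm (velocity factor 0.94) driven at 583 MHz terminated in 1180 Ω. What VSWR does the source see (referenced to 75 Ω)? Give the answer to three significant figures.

λ = v/f = 0.94·c / 583 MHz = 0.484 m
βl = 2π·l/λ = 2π × 0.372 = 134°
tan(βl) = -1.04
Z_in = Z_0·(Z_L + jZ_0·tanβl)/(Z_0 + jZ_L·tanβl) = 139 + j255 Ω
Γ_s = (Z_in − Z_s)/(Z_in + Z_s) = (63.9 + j255)/(214 + j255), |Γ_s| = 0.79
VSWR = (1 + |Γ_s|)/(1 − |Γ_s|)

VSWR ≈ 8.53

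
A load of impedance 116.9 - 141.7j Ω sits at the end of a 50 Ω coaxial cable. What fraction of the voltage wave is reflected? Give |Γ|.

Γ = (Z_L − Z_0)/(Z_L + Z_0) = (66.9 − j141.7)/(166.9 − j141.7)
|Γ| = 157/219

|Γ| ≈ 0.716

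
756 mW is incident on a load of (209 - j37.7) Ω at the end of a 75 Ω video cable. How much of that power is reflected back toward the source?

P_reflected ≈ 178 mW

|Γ| = |(134 − j37.7)/(284 − j37.7)| = 0.486
|Γ|² = 0.236
P_refl = |Γ|²·P_inc = 178 mW, P_del = (1 − |Γ|²)·P_inc = 578 mW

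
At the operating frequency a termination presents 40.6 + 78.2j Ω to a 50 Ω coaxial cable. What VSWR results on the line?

VSWR ≈ 4.85

Γ = (Z_L − Z_0)/(Z_L + Z_0) = (-9.4 + j78.2)/(90.6 + j78.2)
|Γ| = 78.8/120 = 0.658
VSWR = (1 + |Γ|)/(1 − |Γ|) = 1.66/0.342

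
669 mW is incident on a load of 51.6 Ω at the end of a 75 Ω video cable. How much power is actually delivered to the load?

Γ = (51.6 − 75)/(51.6 + 75) = -0.185
|Γ|² = 0.0342
P_refl = |Γ|²·P_inc = 22.9 mW, P_del = (1 − |Γ|²)·P_inc = 646 mW

P_delivered ≈ 646 mW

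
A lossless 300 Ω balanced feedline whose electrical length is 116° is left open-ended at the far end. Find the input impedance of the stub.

Z_in ≈ +j146 Ω

tan(βl) = -2.05
For an open-ended stub, Z_in = −jZ_0·cot(βl) = −jZ_0/tan(βl)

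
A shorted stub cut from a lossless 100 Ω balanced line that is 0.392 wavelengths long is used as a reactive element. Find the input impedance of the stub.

Z_in ≈ −j80.6 Ω

βl = 2π × 0.392 = 141°
tan(βl) = -0.806
For a shorted stub, Z_in = jZ_0·tan(βl)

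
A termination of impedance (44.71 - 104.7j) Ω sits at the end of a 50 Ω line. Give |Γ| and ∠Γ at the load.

Γ = (Z_L − Z_0)/(Z_L + Z_0) = (-5.29 − j104.7)/(94.71 − j104.7)
|Γ| = 105/141 = 0.743

Γ ≈ 0.743 ∠ -45°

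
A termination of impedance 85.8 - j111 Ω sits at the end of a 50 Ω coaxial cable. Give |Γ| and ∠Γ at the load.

Γ = (Z_L − Z_0)/(Z_L + Z_0) = (35.8 − j111)/(135.8 − j111)
|Γ| = 117/175 = 0.665

Γ ≈ 0.665 ∠ -32.9°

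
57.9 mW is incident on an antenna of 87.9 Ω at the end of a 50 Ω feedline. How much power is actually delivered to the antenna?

P_delivered ≈ 53.5 mW

Γ = (87.9 − 50)/(87.9 + 50) = 0.275
|Γ|² = 0.0755
P_refl = |Γ|²·P_inc = 4.37 mW, P_del = (1 − |Γ|²)·P_inc = 53.5 mW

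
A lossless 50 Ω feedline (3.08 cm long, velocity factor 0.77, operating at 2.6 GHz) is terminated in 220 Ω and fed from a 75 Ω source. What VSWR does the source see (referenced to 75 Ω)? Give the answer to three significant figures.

VSWR ≈ 5.43

λ = v/f = 0.77·c / 2.6 GHz = 0.0888 m
βl = 2π·l/λ = 2π × 0.347 = 125°
tan(βl) = -1.44
Z_in = Z_0·(Z_L + jZ_0·tanβl)/(Z_0 + jZ_L·tanβl) = 16.4 + j32.2 Ω
Γ_s = (Z_in − Z_s)/(Z_in + Z_s) = (-58.6 + j32.2)/(91.4 + j32.2), |Γ_s| = 0.689
VSWR = (1 + |Γ_s|)/(1 − |Γ_s|)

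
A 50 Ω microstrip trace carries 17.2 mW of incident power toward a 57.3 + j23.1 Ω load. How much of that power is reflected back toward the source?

P_reflected ≈ 0.838 mW

|Γ| = |(7.3 + j23.1)/(107.3 + j23.1)| = 0.221
|Γ|² = 0.0487
P_refl = |Γ|²·P_inc = 0.838 mW, P_del = (1 − |Γ|²)·P_inc = 16.4 mW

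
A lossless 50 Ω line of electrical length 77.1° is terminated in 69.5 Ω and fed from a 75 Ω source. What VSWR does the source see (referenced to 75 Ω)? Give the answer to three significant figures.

tan(βl) = 4.37
Z_in = Z_0·(Z_L + jZ_0·tanβl)/(Z_0 + jZ_L·tanβl) = 36.9 − j5.38 Ω
Γ_s = (Z_in − Z_s)/(Z_in + Z_s) = (-38.1 − j5.38)/(112 − j5.38), |Γ_s| = 0.344
VSWR = (1 + |Γ_s|)/(1 − |Γ_s|)

VSWR ≈ 2.05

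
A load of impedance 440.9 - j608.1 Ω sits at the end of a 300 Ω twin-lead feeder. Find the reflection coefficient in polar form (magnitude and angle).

Γ = (Z_L − Z_0)/(Z_L + Z_0) = (140.9 − j608.1)/(740.9 − j608.1)
|Γ| = 624/958 = 0.651

Γ ≈ 0.651 ∠ -37.6°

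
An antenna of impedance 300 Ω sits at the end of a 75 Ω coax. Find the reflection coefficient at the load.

Γ = (Z_L − Z_0)/(Z_L + Z_0) = (300 − 75)/(300 + 75) = 225/375

Γ = 0.6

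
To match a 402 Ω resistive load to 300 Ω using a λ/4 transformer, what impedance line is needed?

Z_qwt = √(Z_0·R_L) = √(300 × 402) = √120600

Z_qwt ≈ 347 Ω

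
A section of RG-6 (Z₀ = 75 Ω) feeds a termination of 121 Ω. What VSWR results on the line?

Γ = (121 − 75)/(121 + 75) = 0.235
VSWR = (1 + 0.235)/(1 − 0.235)

VSWR ≈ 1.61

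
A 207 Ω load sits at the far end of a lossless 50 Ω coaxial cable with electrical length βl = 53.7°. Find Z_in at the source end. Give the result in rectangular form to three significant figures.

tan(βl) = tan(53.7°) = 1.36
Z_in = Z_0·(Z_L + jZ_0·tanβl)/(Z_0 + jZ_L·tanβl)
     = 50·(207 + j68.1)/(50 + j282)

Z_in ≈ 18 − j33.5 Ω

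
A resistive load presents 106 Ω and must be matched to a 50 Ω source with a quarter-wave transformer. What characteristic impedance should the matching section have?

Z_qwt = √(Z_0·R_L) = √(50 × 106) = √5300

Z_qwt ≈ 72.8 Ω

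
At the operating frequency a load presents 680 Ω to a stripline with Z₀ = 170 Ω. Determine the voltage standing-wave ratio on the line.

Γ = (680 − 170)/(680 + 170) = 0.6
VSWR = (1 + 0.6)/(1 − 0.6)

VSWR ≈ 4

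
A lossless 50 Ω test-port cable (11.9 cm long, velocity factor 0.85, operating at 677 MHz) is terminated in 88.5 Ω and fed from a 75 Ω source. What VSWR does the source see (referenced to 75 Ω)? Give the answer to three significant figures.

VSWR ≈ 2.46

λ = v/f = 0.85·c / 677 MHz = 0.377 m
βl = 2π·l/λ = 2π × 0.316 = 114°
tan(βl) = -2.27
Z_in = Z_0·(Z_L + jZ_0·tanβl)/(Z_0 + jZ_L·tanβl) = 31.8 + j14.1 Ω
Γ_s = (Z_in − Z_s)/(Z_in + Z_s) = (-43.2 + j14.1)/(107 + j14.1), |Γ_s| = 0.422
VSWR = (1 + |Γ_s|)/(1 − |Γ_s|)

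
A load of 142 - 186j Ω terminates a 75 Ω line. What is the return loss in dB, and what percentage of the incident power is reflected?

RL ≈ 3.2 dB; 47.8% of incident power reflected

Γ = (67 − j186)/(217 − j186), |Γ| = 0.692
RL = −20·log₁₀(0.692) = 3.2 dB
P_refl/P_inc = |Γ|² = 0.478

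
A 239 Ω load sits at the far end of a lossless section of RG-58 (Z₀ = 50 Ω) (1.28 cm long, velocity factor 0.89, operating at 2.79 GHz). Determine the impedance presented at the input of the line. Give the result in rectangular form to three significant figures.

λ = v/f = 0.89·c / 2.79 GHz = 0.0957 m
βl = 2π·l/λ = 2π × 0.134 = 48.2°
tan(βl) = tan(48.2°) = 1.12
Z_in = Z_0·(Z_L + jZ_0·tanβl)/(Z_0 + jZ_L·tanβl)
     = 50·(239 + j55.8)/(50 + j267)

Z_in ≈ 18.2 − j41.4 Ω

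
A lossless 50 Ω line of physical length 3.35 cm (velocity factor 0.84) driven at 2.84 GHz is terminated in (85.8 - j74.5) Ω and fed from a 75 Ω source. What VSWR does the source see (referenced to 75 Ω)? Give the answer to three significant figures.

λ = v/f = 0.84·c / 2.84 GHz = 0.0887 m
βl = 2π·l/λ = 2π × 0.378 = 136°
tan(βl) = -0.969
Z_in = Z_0·(Z_L + jZ_0·tanβl)/(Z_0 + jZ_L·tanβl) = 56.2 + j66.6 Ω
Γ_s = (Z_in − Z_s)/(Z_in + Z_s) = (-18.8 + j66.6)/(131 + j66.6), |Γ_s| = 0.47
VSWR = (1 + |Γ_s|)/(1 − |Γ_s|)

VSWR ≈ 2.78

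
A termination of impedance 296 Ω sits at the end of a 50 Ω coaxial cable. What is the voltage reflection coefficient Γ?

Γ = (Z_L − Z_0)/(Z_L + Z_0) = (296 − 50)/(296 + 50) = 246/346

Γ = 0.711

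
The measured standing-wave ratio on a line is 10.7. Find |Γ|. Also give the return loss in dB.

|Γ| = (S − 1)/(S + 1) = (10.7 − 1)/(10.7 + 1) = 9.7/11.7
RL = −20·log₁₀|Γ| = −20·log₁₀(0.829)

|Γ| ≈ 0.829; return loss ≈ 1.63 dB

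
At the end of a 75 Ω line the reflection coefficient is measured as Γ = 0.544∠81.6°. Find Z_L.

Z_L = Z_0·(1 + Γ)/(1 − Γ) = 75·(1.08 + j0.538)/(0.921 − j0.538)

Z_L ≈ 46.4 + j71 Ω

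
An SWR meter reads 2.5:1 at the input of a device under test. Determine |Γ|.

|Γ| ≈ 0.429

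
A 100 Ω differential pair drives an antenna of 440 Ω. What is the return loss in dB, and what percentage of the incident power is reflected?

Γ = (440 − 100)/(440 + 100) = 0.63
RL = −20·log₁₀(0.63) = 4.02 dB
P_refl/P_inc = |Γ|² = 0.396

RL ≈ 4.02 dB; 39.6% of incident power reflected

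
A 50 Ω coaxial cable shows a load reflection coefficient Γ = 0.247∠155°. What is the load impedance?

Z_L = Z_0·(1 + Γ)/(1 − Γ) = 50·(0.776 + j0.104)/(1.22 − j0.104)

Z_L ≈ 31.1 + j6.92 Ω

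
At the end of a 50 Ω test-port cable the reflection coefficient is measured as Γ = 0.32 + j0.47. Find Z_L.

Z_L ≈ 49.5 + j68.8 Ω

Z_L = Z_0·(1 + Γ)/(1 − Γ) = 50·(1.32 + j0.47)/(0.68 − j0.47)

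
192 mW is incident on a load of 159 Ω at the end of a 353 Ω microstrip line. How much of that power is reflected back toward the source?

P_reflected ≈ 27.6 mW

Γ = (159 − 353)/(159 + 353) = -0.379
|Γ|² = 0.144
P_refl = |Γ|²·P_inc = 27.6 mW, P_del = (1 − |Γ|²)·P_inc = 164 mW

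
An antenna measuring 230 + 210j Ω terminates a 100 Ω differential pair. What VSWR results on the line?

Γ = (Z_L − Z_0)/(Z_L + Z_0) = (130 + j210)/(330 + j210)
|Γ| = 247/391 = 0.631
VSWR = (1 + |Γ|)/(1 − |Γ|) = 1.63/0.369

VSWR ≈ 4.43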